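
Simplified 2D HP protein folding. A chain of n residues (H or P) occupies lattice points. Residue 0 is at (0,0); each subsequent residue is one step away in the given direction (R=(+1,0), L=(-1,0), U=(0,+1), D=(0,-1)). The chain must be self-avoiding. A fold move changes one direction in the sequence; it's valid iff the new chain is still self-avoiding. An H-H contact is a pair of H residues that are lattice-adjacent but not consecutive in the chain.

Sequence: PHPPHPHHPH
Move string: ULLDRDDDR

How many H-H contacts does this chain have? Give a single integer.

Positions: [(0, 0), (0, 1), (-1, 1), (-2, 1), (-2, 0), (-1, 0), (-1, -1), (-1, -2), (-1, -3), (0, -3)]
No H-H contacts found.

Answer: 0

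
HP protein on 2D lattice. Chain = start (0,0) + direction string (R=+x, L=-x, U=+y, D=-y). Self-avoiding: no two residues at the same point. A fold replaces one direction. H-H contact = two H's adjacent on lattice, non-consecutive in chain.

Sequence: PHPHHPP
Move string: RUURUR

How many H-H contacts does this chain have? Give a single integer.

Answer: 0

Derivation:
Positions: [(0, 0), (1, 0), (1, 1), (1, 2), (2, 2), (2, 3), (3, 3)]
No H-H contacts found.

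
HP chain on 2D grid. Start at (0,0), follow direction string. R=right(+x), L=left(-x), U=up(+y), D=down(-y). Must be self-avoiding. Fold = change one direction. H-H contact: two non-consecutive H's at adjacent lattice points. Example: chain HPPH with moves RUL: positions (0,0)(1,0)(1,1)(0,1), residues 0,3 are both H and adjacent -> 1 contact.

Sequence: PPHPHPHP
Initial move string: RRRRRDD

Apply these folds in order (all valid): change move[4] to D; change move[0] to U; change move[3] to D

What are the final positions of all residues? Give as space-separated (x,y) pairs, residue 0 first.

Initial moves: RRRRRDD
Fold: move[4]->D => RRRRDDD (positions: [(0, 0), (1, 0), (2, 0), (3, 0), (4, 0), (4, -1), (4, -2), (4, -3)])
Fold: move[0]->U => URRRDDD (positions: [(0, 0), (0, 1), (1, 1), (2, 1), (3, 1), (3, 0), (3, -1), (3, -2)])
Fold: move[3]->D => URRDDDD (positions: [(0, 0), (0, 1), (1, 1), (2, 1), (2, 0), (2, -1), (2, -2), (2, -3)])

Answer: (0,0) (0,1) (1,1) (2,1) (2,0) (2,-1) (2,-2) (2,-3)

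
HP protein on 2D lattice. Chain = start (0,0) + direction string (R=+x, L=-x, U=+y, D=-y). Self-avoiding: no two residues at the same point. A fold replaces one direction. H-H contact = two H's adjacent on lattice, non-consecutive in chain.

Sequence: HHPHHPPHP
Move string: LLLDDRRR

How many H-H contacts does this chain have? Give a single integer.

Positions: [(0, 0), (-1, 0), (-2, 0), (-3, 0), (-3, -1), (-3, -2), (-2, -2), (-1, -2), (0, -2)]
No H-H contacts found.

Answer: 0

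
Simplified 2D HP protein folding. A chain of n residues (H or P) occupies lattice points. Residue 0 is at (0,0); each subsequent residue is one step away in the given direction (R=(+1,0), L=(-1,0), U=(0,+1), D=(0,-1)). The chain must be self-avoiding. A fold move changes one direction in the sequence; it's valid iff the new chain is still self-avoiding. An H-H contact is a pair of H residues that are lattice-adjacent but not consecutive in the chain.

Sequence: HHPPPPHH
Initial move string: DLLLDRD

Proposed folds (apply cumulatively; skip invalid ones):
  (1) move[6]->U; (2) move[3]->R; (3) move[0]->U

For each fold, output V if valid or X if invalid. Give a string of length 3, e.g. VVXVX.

Initial: DLLLDRD -> [(0, 0), (0, -1), (-1, -1), (-2, -1), (-3, -1), (-3, -2), (-2, -2), (-2, -3)]
Fold 1: move[6]->U => DLLLDRU INVALID (collision), skipped
Fold 2: move[3]->R => DLLRDRD INVALID (collision), skipped
Fold 3: move[0]->U => ULLLDRD VALID

Answer: XXV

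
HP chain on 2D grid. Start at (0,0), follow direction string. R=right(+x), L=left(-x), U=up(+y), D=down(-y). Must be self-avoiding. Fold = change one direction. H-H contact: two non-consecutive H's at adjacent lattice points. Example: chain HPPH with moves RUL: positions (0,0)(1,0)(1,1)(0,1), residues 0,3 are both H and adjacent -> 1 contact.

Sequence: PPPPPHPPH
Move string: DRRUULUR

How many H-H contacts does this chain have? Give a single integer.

Answer: 1

Derivation:
Positions: [(0, 0), (0, -1), (1, -1), (2, -1), (2, 0), (2, 1), (1, 1), (1, 2), (2, 2)]
H-H contact: residue 5 @(2,1) - residue 8 @(2, 2)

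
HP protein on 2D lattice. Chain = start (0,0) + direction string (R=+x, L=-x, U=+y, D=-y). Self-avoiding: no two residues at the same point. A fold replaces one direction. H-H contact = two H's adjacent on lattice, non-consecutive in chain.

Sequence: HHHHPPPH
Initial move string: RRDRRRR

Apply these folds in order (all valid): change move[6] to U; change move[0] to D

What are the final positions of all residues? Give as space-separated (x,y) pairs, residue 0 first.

Answer: (0,0) (0,-1) (1,-1) (1,-2) (2,-2) (3,-2) (4,-2) (4,-1)

Derivation:
Initial moves: RRDRRRR
Fold: move[6]->U => RRDRRRU (positions: [(0, 0), (1, 0), (2, 0), (2, -1), (3, -1), (4, -1), (5, -1), (5, 0)])
Fold: move[0]->D => DRDRRRU (positions: [(0, 0), (0, -1), (1, -1), (1, -2), (2, -2), (3, -2), (4, -2), (4, -1)])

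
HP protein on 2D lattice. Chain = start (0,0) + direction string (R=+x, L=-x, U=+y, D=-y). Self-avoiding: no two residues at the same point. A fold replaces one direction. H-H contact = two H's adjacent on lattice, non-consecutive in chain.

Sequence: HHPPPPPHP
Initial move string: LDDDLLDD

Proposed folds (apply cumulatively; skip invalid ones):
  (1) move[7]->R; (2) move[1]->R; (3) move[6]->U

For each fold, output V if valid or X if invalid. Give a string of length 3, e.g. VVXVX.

Initial: LDDDLLDD -> [(0, 0), (-1, 0), (-1, -1), (-1, -2), (-1, -3), (-2, -3), (-3, -3), (-3, -4), (-3, -5)]
Fold 1: move[7]->R => LDDDLLDR VALID
Fold 2: move[1]->R => LRDDLLDR INVALID (collision), skipped
Fold 3: move[6]->U => LDDDLLUR VALID

Answer: VXV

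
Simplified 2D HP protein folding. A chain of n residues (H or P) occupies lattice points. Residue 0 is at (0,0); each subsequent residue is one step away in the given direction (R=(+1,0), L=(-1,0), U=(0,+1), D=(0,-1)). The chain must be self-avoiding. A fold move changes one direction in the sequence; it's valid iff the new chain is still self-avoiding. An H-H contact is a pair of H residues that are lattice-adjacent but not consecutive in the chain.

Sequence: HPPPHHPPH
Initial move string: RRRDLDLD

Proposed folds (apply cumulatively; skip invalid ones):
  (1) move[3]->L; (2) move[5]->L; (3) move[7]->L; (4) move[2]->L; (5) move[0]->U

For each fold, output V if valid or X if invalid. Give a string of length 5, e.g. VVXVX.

Answer: XVVXX

Derivation:
Initial: RRRDLDLD -> [(0, 0), (1, 0), (2, 0), (3, 0), (3, -1), (2, -1), (2, -2), (1, -2), (1, -3)]
Fold 1: move[3]->L => RRRLLDLD INVALID (collision), skipped
Fold 2: move[5]->L => RRRDLLLD VALID
Fold 3: move[7]->L => RRRDLLLL VALID
Fold 4: move[2]->L => RRLDLLLL INVALID (collision), skipped
Fold 5: move[0]->U => URRDLLLL INVALID (collision), skipped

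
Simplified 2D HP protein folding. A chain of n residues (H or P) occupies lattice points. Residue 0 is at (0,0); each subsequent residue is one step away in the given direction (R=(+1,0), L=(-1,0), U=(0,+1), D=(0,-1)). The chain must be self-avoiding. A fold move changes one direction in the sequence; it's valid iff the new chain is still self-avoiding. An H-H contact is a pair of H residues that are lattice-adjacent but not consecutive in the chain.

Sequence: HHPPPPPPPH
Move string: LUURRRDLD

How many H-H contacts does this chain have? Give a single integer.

Positions: [(0, 0), (-1, 0), (-1, 1), (-1, 2), (0, 2), (1, 2), (2, 2), (2, 1), (1, 1), (1, 0)]
H-H contact: residue 0 @(0,0) - residue 9 @(1, 0)

Answer: 1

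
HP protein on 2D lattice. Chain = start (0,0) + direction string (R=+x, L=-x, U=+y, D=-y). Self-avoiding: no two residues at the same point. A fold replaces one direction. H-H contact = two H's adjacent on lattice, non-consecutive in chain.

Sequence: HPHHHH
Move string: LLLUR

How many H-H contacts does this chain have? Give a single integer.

Answer: 1

Derivation:
Positions: [(0, 0), (-1, 0), (-2, 0), (-3, 0), (-3, 1), (-2, 1)]
H-H contact: residue 2 @(-2,0) - residue 5 @(-2, 1)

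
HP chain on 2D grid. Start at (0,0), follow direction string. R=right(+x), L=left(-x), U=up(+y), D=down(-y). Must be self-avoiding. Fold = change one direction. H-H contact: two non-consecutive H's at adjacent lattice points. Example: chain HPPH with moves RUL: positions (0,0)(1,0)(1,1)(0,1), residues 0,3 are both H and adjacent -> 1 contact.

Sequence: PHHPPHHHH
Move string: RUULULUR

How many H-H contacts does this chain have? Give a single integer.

Positions: [(0, 0), (1, 0), (1, 1), (1, 2), (0, 2), (0, 3), (-1, 3), (-1, 4), (0, 4)]
H-H contact: residue 5 @(0,3) - residue 8 @(0, 4)

Answer: 1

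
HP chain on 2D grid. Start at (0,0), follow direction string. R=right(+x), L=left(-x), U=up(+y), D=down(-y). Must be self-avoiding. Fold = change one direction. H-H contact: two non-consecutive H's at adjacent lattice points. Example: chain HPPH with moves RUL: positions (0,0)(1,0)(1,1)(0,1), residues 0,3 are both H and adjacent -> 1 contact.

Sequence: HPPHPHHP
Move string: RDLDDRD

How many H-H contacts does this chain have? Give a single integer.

Answer: 1

Derivation:
Positions: [(0, 0), (1, 0), (1, -1), (0, -1), (0, -2), (0, -3), (1, -3), (1, -4)]
H-H contact: residue 0 @(0,0) - residue 3 @(0, -1)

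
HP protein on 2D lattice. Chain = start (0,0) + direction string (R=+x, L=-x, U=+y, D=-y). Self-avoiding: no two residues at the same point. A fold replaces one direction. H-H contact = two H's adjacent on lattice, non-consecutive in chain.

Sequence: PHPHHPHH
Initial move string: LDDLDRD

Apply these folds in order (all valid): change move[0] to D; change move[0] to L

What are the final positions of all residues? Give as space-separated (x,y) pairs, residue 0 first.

Answer: (0,0) (-1,0) (-1,-1) (-1,-2) (-2,-2) (-2,-3) (-1,-3) (-1,-4)

Derivation:
Initial moves: LDDLDRD
Fold: move[0]->D => DDDLDRD (positions: [(0, 0), (0, -1), (0, -2), (0, -3), (-1, -3), (-1, -4), (0, -4), (0, -5)])
Fold: move[0]->L => LDDLDRD (positions: [(0, 0), (-1, 0), (-1, -1), (-1, -2), (-2, -2), (-2, -3), (-1, -3), (-1, -4)])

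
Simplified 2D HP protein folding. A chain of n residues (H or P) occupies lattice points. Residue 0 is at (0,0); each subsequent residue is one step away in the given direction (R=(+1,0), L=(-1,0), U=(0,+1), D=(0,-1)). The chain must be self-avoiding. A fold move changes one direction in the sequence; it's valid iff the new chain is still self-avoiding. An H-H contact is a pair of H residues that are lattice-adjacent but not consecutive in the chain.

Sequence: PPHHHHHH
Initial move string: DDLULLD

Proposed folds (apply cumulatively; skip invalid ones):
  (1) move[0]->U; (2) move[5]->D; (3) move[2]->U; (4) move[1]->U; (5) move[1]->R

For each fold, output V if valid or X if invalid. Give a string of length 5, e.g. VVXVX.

Initial: DDLULLD -> [(0, 0), (0, -1), (0, -2), (-1, -2), (-1, -1), (-2, -1), (-3, -1), (-3, -2)]
Fold 1: move[0]->U => UDLULLD INVALID (collision), skipped
Fold 2: move[5]->D => DDLULDD VALID
Fold 3: move[2]->U => DDUULDD INVALID (collision), skipped
Fold 4: move[1]->U => DULULDD INVALID (collision), skipped
Fold 5: move[1]->R => DRLULDD INVALID (collision), skipped

Answer: XVXXX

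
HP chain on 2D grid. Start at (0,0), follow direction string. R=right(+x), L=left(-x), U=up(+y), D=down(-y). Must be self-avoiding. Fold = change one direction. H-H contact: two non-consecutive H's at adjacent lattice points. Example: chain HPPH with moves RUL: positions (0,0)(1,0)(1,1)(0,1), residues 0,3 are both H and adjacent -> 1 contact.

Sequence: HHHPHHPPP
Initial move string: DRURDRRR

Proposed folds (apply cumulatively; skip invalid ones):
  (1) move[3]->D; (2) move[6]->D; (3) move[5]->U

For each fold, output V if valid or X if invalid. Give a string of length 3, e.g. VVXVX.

Answer: XVX

Derivation:
Initial: DRURDRRR -> [(0, 0), (0, -1), (1, -1), (1, 0), (2, 0), (2, -1), (3, -1), (4, -1), (5, -1)]
Fold 1: move[3]->D => DRUDDRRR INVALID (collision), skipped
Fold 2: move[6]->D => DRURDRDR VALID
Fold 3: move[5]->U => DRURDUDR INVALID (collision), skipped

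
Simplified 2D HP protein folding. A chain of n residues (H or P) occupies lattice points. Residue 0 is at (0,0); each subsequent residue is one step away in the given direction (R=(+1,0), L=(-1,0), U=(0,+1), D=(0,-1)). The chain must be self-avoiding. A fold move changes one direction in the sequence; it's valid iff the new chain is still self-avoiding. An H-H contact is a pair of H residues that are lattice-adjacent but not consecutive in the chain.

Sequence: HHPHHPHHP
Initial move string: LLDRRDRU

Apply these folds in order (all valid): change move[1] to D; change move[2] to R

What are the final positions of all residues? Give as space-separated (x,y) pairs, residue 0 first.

Initial moves: LLDRRDRU
Fold: move[1]->D => LDDRRDRU (positions: [(0, 0), (-1, 0), (-1, -1), (-1, -2), (0, -2), (1, -2), (1, -3), (2, -3), (2, -2)])
Fold: move[2]->R => LDRRRDRU (positions: [(0, 0), (-1, 0), (-1, -1), (0, -1), (1, -1), (2, -1), (2, -2), (3, -2), (3, -1)])

Answer: (0,0) (-1,0) (-1,-1) (0,-1) (1,-1) (2,-1) (2,-2) (3,-2) (3,-1)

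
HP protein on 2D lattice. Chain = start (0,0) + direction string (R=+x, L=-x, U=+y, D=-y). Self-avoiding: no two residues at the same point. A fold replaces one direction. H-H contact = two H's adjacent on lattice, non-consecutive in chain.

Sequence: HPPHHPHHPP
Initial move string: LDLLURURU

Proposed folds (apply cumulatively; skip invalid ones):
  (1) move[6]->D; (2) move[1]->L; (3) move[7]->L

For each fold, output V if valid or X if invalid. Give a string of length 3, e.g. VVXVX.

Answer: XVV

Derivation:
Initial: LDLLURURU -> [(0, 0), (-1, 0), (-1, -1), (-2, -1), (-3, -1), (-3, 0), (-2, 0), (-2, 1), (-1, 1), (-1, 2)]
Fold 1: move[6]->D => LDLLURDRU INVALID (collision), skipped
Fold 2: move[1]->L => LLLLURURU VALID
Fold 3: move[7]->L => LLLLURULU VALID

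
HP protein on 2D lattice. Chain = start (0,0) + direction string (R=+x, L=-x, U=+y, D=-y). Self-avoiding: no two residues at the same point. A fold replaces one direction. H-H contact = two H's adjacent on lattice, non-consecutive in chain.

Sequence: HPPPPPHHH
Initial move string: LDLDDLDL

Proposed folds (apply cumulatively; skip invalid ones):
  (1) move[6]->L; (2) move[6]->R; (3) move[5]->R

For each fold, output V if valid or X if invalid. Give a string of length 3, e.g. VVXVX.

Answer: VXX

Derivation:
Initial: LDLDDLDL -> [(0, 0), (-1, 0), (-1, -1), (-2, -1), (-2, -2), (-2, -3), (-3, -3), (-3, -4), (-4, -4)]
Fold 1: move[6]->L => LDLDDLLL VALID
Fold 2: move[6]->R => LDLDDLRL INVALID (collision), skipped
Fold 3: move[5]->R => LDLDDRLL INVALID (collision), skipped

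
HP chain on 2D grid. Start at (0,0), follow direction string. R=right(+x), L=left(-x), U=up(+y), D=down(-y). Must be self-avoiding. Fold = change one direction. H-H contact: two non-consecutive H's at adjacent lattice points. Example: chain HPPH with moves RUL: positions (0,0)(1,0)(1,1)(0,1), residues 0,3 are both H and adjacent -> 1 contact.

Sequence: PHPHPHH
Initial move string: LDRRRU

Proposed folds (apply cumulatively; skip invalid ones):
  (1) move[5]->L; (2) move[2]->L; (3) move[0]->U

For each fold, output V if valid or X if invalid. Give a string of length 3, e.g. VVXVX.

Answer: XXX

Derivation:
Initial: LDRRRU -> [(0, 0), (-1, 0), (-1, -1), (0, -1), (1, -1), (2, -1), (2, 0)]
Fold 1: move[5]->L => LDRRRL INVALID (collision), skipped
Fold 2: move[2]->L => LDLRRU INVALID (collision), skipped
Fold 3: move[0]->U => UDRRRU INVALID (collision), skipped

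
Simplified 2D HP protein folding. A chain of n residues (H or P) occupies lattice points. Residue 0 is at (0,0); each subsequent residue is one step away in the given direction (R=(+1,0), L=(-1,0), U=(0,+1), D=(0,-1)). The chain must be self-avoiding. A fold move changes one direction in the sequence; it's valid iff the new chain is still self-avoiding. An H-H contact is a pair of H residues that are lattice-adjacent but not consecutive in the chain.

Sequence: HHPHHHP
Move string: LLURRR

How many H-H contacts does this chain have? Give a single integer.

Positions: [(0, 0), (-1, 0), (-2, 0), (-2, 1), (-1, 1), (0, 1), (1, 1)]
H-H contact: residue 0 @(0,0) - residue 5 @(0, 1)
H-H contact: residue 1 @(-1,0) - residue 4 @(-1, 1)

Answer: 2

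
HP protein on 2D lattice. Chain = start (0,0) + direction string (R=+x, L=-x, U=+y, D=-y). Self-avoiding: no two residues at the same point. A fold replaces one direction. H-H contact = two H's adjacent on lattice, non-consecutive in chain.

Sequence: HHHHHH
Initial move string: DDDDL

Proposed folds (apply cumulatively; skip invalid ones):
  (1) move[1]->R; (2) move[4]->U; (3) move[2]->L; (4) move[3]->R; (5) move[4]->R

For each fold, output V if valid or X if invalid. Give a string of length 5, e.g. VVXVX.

Answer: VXXXV

Derivation:
Initial: DDDDL -> [(0, 0), (0, -1), (0, -2), (0, -3), (0, -4), (-1, -4)]
Fold 1: move[1]->R => DRDDL VALID
Fold 2: move[4]->U => DRDDU INVALID (collision), skipped
Fold 3: move[2]->L => DRLDL INVALID (collision), skipped
Fold 4: move[3]->R => DRDRL INVALID (collision), skipped
Fold 5: move[4]->R => DRDDR VALID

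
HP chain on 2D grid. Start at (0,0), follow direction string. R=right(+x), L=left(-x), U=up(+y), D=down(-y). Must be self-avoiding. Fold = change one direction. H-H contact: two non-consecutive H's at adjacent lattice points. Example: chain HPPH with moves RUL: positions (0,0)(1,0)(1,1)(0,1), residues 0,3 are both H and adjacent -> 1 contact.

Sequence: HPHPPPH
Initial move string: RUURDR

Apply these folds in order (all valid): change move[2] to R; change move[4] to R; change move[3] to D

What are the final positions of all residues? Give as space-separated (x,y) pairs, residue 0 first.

Initial moves: RUURDR
Fold: move[2]->R => RURRDR (positions: [(0, 0), (1, 0), (1, 1), (2, 1), (3, 1), (3, 0), (4, 0)])
Fold: move[4]->R => RURRRR (positions: [(0, 0), (1, 0), (1, 1), (2, 1), (3, 1), (4, 1), (5, 1)])
Fold: move[3]->D => RURDRR (positions: [(0, 0), (1, 0), (1, 1), (2, 1), (2, 0), (3, 0), (4, 0)])

Answer: (0,0) (1,0) (1,1) (2,1) (2,0) (3,0) (4,0)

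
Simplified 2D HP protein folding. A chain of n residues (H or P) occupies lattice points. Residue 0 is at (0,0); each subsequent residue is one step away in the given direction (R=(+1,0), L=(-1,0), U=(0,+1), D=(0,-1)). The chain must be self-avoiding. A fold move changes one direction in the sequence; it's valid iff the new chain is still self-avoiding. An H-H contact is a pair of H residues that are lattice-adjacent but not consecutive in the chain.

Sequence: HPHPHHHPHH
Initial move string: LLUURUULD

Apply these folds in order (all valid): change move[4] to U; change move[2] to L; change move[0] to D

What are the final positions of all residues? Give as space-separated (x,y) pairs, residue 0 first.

Initial moves: LLUURUULD
Fold: move[4]->U => LLUUUUULD (positions: [(0, 0), (-1, 0), (-2, 0), (-2, 1), (-2, 2), (-2, 3), (-2, 4), (-2, 5), (-3, 5), (-3, 4)])
Fold: move[2]->L => LLLUUUULD (positions: [(0, 0), (-1, 0), (-2, 0), (-3, 0), (-3, 1), (-3, 2), (-3, 3), (-3, 4), (-4, 4), (-4, 3)])
Fold: move[0]->D => DLLUUUULD (positions: [(0, 0), (0, -1), (-1, -1), (-2, -1), (-2, 0), (-2, 1), (-2, 2), (-2, 3), (-3, 3), (-3, 2)])

Answer: (0,0) (0,-1) (-1,-1) (-2,-1) (-2,0) (-2,1) (-2,2) (-2,3) (-3,3) (-3,2)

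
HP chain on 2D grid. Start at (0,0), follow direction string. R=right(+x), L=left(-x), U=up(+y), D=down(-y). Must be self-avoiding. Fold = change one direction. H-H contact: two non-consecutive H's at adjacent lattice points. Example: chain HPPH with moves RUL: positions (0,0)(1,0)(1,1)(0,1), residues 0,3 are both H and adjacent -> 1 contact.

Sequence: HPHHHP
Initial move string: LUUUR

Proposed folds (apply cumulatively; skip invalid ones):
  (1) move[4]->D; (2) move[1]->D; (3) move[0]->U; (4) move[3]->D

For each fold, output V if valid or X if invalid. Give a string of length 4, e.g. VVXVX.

Initial: LUUUR -> [(0, 0), (-1, 0), (-1, 1), (-1, 2), (-1, 3), (0, 3)]
Fold 1: move[4]->D => LUUUD INVALID (collision), skipped
Fold 2: move[1]->D => LDUUR INVALID (collision), skipped
Fold 3: move[0]->U => UUUUR VALID
Fold 4: move[3]->D => UUUDR INVALID (collision), skipped

Answer: XXVX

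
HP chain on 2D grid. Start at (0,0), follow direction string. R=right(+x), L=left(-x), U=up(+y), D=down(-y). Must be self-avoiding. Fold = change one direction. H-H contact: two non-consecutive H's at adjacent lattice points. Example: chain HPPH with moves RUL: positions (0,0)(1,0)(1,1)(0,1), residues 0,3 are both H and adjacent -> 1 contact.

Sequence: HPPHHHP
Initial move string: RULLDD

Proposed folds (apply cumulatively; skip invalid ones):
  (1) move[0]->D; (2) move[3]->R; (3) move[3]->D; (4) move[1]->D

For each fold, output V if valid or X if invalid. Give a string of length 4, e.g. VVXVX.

Answer: XXXV

Derivation:
Initial: RULLDD -> [(0, 0), (1, 0), (1, 1), (0, 1), (-1, 1), (-1, 0), (-1, -1)]
Fold 1: move[0]->D => DULLDD INVALID (collision), skipped
Fold 2: move[3]->R => RULRDD INVALID (collision), skipped
Fold 3: move[3]->D => RULDDD INVALID (collision), skipped
Fold 4: move[1]->D => RDLLDD VALID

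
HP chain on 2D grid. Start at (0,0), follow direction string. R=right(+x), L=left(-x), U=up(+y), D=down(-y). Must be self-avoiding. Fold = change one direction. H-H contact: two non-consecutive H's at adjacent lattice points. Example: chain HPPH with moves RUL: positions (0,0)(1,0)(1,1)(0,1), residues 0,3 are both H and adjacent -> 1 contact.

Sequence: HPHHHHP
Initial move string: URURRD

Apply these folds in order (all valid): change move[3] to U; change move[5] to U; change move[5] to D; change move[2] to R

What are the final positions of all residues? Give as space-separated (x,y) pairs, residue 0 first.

Initial moves: URURRD
Fold: move[3]->U => URUURD (positions: [(0, 0), (0, 1), (1, 1), (1, 2), (1, 3), (2, 3), (2, 2)])
Fold: move[5]->U => URUURU (positions: [(0, 0), (0, 1), (1, 1), (1, 2), (1, 3), (2, 3), (2, 4)])
Fold: move[5]->D => URUURD (positions: [(0, 0), (0, 1), (1, 1), (1, 2), (1, 3), (2, 3), (2, 2)])
Fold: move[2]->R => URRURD (positions: [(0, 0), (0, 1), (1, 1), (2, 1), (2, 2), (3, 2), (3, 1)])

Answer: (0,0) (0,1) (1,1) (2,1) (2,2) (3,2) (3,1)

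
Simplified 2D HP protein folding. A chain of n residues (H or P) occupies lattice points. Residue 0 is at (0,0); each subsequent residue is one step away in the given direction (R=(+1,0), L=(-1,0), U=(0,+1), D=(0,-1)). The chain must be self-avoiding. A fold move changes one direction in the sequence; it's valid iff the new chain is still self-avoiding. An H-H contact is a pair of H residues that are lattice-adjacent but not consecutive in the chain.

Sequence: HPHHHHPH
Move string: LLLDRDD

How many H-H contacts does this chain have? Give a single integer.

Answer: 1

Derivation:
Positions: [(0, 0), (-1, 0), (-2, 0), (-3, 0), (-3, -1), (-2, -1), (-2, -2), (-2, -3)]
H-H contact: residue 2 @(-2,0) - residue 5 @(-2, -1)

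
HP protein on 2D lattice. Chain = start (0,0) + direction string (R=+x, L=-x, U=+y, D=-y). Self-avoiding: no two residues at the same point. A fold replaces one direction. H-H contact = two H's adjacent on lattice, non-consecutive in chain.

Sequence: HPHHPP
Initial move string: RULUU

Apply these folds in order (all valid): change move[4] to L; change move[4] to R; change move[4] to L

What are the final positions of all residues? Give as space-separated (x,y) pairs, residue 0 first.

Answer: (0,0) (1,0) (1,1) (0,1) (0,2) (-1,2)

Derivation:
Initial moves: RULUU
Fold: move[4]->L => RULUL (positions: [(0, 0), (1, 0), (1, 1), (0, 1), (0, 2), (-1, 2)])
Fold: move[4]->R => RULUR (positions: [(0, 0), (1, 0), (1, 1), (0, 1), (0, 2), (1, 2)])
Fold: move[4]->L => RULUL (positions: [(0, 0), (1, 0), (1, 1), (0, 1), (0, 2), (-1, 2)])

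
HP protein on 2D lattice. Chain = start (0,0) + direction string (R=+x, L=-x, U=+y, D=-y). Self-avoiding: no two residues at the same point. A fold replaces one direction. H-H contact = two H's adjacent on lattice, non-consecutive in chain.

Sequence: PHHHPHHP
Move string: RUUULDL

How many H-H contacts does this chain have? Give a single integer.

Positions: [(0, 0), (1, 0), (1, 1), (1, 2), (1, 3), (0, 3), (0, 2), (-1, 2)]
H-H contact: residue 3 @(1,2) - residue 6 @(0, 2)

Answer: 1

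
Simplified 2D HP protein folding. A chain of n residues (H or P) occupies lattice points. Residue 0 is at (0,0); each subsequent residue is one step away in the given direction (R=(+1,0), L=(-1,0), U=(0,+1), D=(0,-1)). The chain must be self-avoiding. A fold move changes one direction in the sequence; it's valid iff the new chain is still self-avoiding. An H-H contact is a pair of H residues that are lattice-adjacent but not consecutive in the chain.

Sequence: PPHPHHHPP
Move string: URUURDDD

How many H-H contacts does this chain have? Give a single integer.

Positions: [(0, 0), (0, 1), (1, 1), (1, 2), (1, 3), (2, 3), (2, 2), (2, 1), (2, 0)]
No H-H contacts found.

Answer: 0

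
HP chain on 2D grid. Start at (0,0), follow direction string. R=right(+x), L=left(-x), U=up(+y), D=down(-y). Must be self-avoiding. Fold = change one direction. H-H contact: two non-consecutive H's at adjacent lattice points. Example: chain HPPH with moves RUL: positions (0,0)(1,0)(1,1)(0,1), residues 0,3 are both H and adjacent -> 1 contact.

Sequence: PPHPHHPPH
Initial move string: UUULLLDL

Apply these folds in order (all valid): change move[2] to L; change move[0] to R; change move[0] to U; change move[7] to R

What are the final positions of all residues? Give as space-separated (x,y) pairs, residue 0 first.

Initial moves: UUULLLDL
Fold: move[2]->L => UULLLLDL (positions: [(0, 0), (0, 1), (0, 2), (-1, 2), (-2, 2), (-3, 2), (-4, 2), (-4, 1), (-5, 1)])
Fold: move[0]->R => RULLLLDL (positions: [(0, 0), (1, 0), (1, 1), (0, 1), (-1, 1), (-2, 1), (-3, 1), (-3, 0), (-4, 0)])
Fold: move[0]->U => UULLLLDL (positions: [(0, 0), (0, 1), (0, 2), (-1, 2), (-2, 2), (-3, 2), (-4, 2), (-4, 1), (-5, 1)])
Fold: move[7]->R => UULLLLDR (positions: [(0, 0), (0, 1), (0, 2), (-1, 2), (-2, 2), (-3, 2), (-4, 2), (-4, 1), (-3, 1)])

Answer: (0,0) (0,1) (0,2) (-1,2) (-2,2) (-3,2) (-4,2) (-4,1) (-3,1)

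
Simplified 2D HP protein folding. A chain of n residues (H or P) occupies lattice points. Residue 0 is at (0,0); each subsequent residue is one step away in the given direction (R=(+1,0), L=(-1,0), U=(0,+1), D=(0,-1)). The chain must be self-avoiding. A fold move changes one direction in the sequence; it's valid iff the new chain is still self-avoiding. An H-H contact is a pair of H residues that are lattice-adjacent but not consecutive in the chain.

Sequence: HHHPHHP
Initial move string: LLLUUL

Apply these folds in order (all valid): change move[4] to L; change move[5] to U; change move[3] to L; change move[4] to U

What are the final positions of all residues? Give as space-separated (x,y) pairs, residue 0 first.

Answer: (0,0) (-1,0) (-2,0) (-3,0) (-4,0) (-4,1) (-4,2)

Derivation:
Initial moves: LLLUUL
Fold: move[4]->L => LLLULL (positions: [(0, 0), (-1, 0), (-2, 0), (-3, 0), (-3, 1), (-4, 1), (-5, 1)])
Fold: move[5]->U => LLLULU (positions: [(0, 0), (-1, 0), (-2, 0), (-3, 0), (-3, 1), (-4, 1), (-4, 2)])
Fold: move[3]->L => LLLLLU (positions: [(0, 0), (-1, 0), (-2, 0), (-3, 0), (-4, 0), (-5, 0), (-5, 1)])
Fold: move[4]->U => LLLLUU (positions: [(0, 0), (-1, 0), (-2, 0), (-3, 0), (-4, 0), (-4, 1), (-4, 2)])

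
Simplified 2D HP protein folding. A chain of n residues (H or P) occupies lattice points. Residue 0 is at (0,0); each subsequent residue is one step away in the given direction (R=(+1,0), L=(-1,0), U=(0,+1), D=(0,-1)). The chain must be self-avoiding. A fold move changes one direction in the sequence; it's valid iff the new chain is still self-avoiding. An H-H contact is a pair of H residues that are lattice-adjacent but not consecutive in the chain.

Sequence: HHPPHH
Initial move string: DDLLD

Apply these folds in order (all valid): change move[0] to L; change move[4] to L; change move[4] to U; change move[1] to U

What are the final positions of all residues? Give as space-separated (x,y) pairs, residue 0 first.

Answer: (0,0) (-1,0) (-1,1) (-2,1) (-3,1) (-3,2)

Derivation:
Initial moves: DDLLD
Fold: move[0]->L => LDLLD (positions: [(0, 0), (-1, 0), (-1, -1), (-2, -1), (-3, -1), (-3, -2)])
Fold: move[4]->L => LDLLL (positions: [(0, 0), (-1, 0), (-1, -1), (-2, -1), (-3, -1), (-4, -1)])
Fold: move[4]->U => LDLLU (positions: [(0, 0), (-1, 0), (-1, -1), (-2, -1), (-3, -1), (-3, 0)])
Fold: move[1]->U => LULLU (positions: [(0, 0), (-1, 0), (-1, 1), (-2, 1), (-3, 1), (-3, 2)])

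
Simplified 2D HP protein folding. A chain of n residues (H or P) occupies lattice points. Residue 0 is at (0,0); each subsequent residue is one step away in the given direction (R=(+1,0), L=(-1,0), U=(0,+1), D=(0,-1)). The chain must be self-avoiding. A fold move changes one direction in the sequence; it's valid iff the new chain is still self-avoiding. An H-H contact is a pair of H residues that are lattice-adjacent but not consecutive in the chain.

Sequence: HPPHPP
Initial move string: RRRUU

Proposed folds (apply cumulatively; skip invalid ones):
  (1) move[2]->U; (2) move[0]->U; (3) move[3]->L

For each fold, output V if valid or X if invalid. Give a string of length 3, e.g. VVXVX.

Initial: RRRUU -> [(0, 0), (1, 0), (2, 0), (3, 0), (3, 1), (3, 2)]
Fold 1: move[2]->U => RRUUU VALID
Fold 2: move[0]->U => URUUU VALID
Fold 3: move[3]->L => URULU VALID

Answer: VVV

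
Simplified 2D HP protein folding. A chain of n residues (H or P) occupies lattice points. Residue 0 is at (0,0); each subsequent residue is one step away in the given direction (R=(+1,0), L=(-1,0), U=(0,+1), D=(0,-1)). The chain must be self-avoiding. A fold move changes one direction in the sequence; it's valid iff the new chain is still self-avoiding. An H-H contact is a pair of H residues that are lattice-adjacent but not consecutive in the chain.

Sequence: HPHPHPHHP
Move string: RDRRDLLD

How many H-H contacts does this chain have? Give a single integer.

Answer: 1

Derivation:
Positions: [(0, 0), (1, 0), (1, -1), (2, -1), (3, -1), (3, -2), (2, -2), (1, -2), (1, -3)]
H-H contact: residue 2 @(1,-1) - residue 7 @(1, -2)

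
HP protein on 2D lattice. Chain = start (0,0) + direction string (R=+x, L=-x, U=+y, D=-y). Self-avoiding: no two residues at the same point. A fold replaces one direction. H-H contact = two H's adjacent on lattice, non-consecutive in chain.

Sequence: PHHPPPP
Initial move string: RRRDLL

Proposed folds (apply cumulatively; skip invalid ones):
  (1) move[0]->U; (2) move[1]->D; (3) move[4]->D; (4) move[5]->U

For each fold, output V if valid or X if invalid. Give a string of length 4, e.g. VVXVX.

Answer: XVVX

Derivation:
Initial: RRRDLL -> [(0, 0), (1, 0), (2, 0), (3, 0), (3, -1), (2, -1), (1, -1)]
Fold 1: move[0]->U => URRDLL INVALID (collision), skipped
Fold 2: move[1]->D => RDRDLL VALID
Fold 3: move[4]->D => RDRDDL VALID
Fold 4: move[5]->U => RDRDDU INVALID (collision), skipped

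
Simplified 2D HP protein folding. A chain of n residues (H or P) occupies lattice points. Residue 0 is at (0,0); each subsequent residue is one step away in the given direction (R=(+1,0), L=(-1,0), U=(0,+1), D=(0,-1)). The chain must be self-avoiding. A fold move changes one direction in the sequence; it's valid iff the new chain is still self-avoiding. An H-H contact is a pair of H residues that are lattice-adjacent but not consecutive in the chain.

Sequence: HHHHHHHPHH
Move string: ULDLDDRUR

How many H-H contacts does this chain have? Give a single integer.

Answer: 4

Derivation:
Positions: [(0, 0), (0, 1), (-1, 1), (-1, 0), (-2, 0), (-2, -1), (-2, -2), (-1, -2), (-1, -1), (0, -1)]
H-H contact: residue 0 @(0,0) - residue 3 @(-1, 0)
H-H contact: residue 0 @(0,0) - residue 9 @(0, -1)
H-H contact: residue 3 @(-1,0) - residue 8 @(-1, -1)
H-H contact: residue 5 @(-2,-1) - residue 8 @(-1, -1)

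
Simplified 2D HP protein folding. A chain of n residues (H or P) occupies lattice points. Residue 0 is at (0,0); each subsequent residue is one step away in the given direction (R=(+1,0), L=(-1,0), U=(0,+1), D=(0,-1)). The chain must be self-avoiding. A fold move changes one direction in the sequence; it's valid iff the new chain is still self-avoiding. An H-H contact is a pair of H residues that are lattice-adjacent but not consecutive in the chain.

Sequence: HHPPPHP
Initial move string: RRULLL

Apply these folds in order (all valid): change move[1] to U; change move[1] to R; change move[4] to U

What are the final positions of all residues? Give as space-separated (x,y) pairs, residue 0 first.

Answer: (0,0) (1,0) (2,0) (2,1) (1,1) (1,2) (0,2)

Derivation:
Initial moves: RRULLL
Fold: move[1]->U => RUULLL (positions: [(0, 0), (1, 0), (1, 1), (1, 2), (0, 2), (-1, 2), (-2, 2)])
Fold: move[1]->R => RRULLL (positions: [(0, 0), (1, 0), (2, 0), (2, 1), (1, 1), (0, 1), (-1, 1)])
Fold: move[4]->U => RRULUL (positions: [(0, 0), (1, 0), (2, 0), (2, 1), (1, 1), (1, 2), (0, 2)])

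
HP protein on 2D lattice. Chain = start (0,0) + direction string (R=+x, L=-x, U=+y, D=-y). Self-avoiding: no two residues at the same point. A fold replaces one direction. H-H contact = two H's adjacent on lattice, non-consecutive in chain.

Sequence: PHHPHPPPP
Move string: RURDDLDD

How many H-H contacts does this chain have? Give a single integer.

Answer: 1

Derivation:
Positions: [(0, 0), (1, 0), (1, 1), (2, 1), (2, 0), (2, -1), (1, -1), (1, -2), (1, -3)]
H-H contact: residue 1 @(1,0) - residue 4 @(2, 0)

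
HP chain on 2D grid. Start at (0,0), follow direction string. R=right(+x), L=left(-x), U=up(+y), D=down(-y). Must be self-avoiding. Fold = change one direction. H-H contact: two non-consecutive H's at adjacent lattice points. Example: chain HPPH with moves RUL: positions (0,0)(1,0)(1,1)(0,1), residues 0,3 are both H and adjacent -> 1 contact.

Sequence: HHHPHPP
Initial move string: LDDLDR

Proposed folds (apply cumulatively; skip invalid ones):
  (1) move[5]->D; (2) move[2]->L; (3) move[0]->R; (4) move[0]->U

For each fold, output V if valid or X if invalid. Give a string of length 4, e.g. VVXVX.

Answer: VVVX

Derivation:
Initial: LDDLDR -> [(0, 0), (-1, 0), (-1, -1), (-1, -2), (-2, -2), (-2, -3), (-1, -3)]
Fold 1: move[5]->D => LDDLDD VALID
Fold 2: move[2]->L => LDLLDD VALID
Fold 3: move[0]->R => RDLLDD VALID
Fold 4: move[0]->U => UDLLDD INVALID (collision), skipped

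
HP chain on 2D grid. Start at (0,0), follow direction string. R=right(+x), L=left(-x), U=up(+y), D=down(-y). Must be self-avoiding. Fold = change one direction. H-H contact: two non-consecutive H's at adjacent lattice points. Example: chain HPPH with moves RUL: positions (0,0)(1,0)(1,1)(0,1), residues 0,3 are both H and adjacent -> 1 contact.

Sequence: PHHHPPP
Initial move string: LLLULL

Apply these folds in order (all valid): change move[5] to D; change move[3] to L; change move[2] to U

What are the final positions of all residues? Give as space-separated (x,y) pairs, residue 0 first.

Answer: (0,0) (-1,0) (-2,0) (-2,1) (-3,1) (-4,1) (-4,0)

Derivation:
Initial moves: LLLULL
Fold: move[5]->D => LLLULD (positions: [(0, 0), (-1, 0), (-2, 0), (-3, 0), (-3, 1), (-4, 1), (-4, 0)])
Fold: move[3]->L => LLLLLD (positions: [(0, 0), (-1, 0), (-2, 0), (-3, 0), (-4, 0), (-5, 0), (-5, -1)])
Fold: move[2]->U => LLULLD (positions: [(0, 0), (-1, 0), (-2, 0), (-2, 1), (-3, 1), (-4, 1), (-4, 0)])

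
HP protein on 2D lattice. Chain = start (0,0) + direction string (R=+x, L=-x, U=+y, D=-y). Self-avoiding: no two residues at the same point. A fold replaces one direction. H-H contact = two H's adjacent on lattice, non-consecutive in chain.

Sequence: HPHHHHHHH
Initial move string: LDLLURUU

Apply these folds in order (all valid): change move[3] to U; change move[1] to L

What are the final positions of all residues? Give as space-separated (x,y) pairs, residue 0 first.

Answer: (0,0) (-1,0) (-2,0) (-3,0) (-3,1) (-3,2) (-2,2) (-2,3) (-2,4)

Derivation:
Initial moves: LDLLURUU
Fold: move[3]->U => LDLUURUU (positions: [(0, 0), (-1, 0), (-1, -1), (-2, -1), (-2, 0), (-2, 1), (-1, 1), (-1, 2), (-1, 3)])
Fold: move[1]->L => LLLUURUU (positions: [(0, 0), (-1, 0), (-2, 0), (-3, 0), (-3, 1), (-3, 2), (-2, 2), (-2, 3), (-2, 4)])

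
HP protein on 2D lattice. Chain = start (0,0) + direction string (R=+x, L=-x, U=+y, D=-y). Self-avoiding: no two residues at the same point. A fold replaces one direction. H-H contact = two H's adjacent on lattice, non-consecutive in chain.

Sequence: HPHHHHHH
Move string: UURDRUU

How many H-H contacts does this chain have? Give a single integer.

Answer: 1

Derivation:
Positions: [(0, 0), (0, 1), (0, 2), (1, 2), (1, 1), (2, 1), (2, 2), (2, 3)]
H-H contact: residue 3 @(1,2) - residue 6 @(2, 2)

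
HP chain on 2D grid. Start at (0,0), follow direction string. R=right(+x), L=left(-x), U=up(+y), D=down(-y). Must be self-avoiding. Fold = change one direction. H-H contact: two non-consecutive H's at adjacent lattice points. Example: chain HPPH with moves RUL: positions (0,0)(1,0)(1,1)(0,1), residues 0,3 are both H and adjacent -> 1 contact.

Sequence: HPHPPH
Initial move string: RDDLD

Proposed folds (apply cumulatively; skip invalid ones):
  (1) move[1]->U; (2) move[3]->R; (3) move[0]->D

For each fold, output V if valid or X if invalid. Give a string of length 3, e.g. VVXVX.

Answer: XVV

Derivation:
Initial: RDDLD -> [(0, 0), (1, 0), (1, -1), (1, -2), (0, -2), (0, -3)]
Fold 1: move[1]->U => RUDLD INVALID (collision), skipped
Fold 2: move[3]->R => RDDRD VALID
Fold 3: move[0]->D => DDDRD VALID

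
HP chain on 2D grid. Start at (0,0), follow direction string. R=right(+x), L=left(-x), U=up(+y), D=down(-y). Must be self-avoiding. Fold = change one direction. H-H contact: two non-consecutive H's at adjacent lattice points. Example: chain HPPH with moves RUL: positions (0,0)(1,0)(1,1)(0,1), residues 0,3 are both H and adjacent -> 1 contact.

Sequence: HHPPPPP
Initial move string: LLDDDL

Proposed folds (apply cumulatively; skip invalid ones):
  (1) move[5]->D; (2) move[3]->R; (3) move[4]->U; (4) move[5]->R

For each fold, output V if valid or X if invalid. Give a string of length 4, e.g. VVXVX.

Initial: LLDDDL -> [(0, 0), (-1, 0), (-2, 0), (-2, -1), (-2, -2), (-2, -3), (-3, -3)]
Fold 1: move[5]->D => LLDDDD VALID
Fold 2: move[3]->R => LLDRDD VALID
Fold 3: move[4]->U => LLDRUD INVALID (collision), skipped
Fold 4: move[5]->R => LLDRDR VALID

Answer: VVXV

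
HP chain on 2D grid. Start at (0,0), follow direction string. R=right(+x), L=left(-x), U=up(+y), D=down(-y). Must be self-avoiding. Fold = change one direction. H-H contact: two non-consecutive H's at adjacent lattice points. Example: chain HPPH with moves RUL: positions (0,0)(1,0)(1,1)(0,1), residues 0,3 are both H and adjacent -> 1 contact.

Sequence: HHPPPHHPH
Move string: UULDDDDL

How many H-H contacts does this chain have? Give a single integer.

Positions: [(0, 0), (0, 1), (0, 2), (-1, 2), (-1, 1), (-1, 0), (-1, -1), (-1, -2), (-2, -2)]
H-H contact: residue 0 @(0,0) - residue 5 @(-1, 0)

Answer: 1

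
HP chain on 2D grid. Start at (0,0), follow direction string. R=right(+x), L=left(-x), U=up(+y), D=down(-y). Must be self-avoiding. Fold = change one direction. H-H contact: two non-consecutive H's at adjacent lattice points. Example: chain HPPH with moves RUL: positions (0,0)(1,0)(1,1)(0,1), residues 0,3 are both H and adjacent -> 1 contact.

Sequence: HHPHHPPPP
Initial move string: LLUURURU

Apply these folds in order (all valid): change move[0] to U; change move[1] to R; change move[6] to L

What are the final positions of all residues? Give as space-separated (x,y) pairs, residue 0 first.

Answer: (0,0) (0,1) (1,1) (1,2) (1,3) (2,3) (2,4) (1,4) (1,5)

Derivation:
Initial moves: LLUURURU
Fold: move[0]->U => ULUURURU (positions: [(0, 0), (0, 1), (-1, 1), (-1, 2), (-1, 3), (0, 3), (0, 4), (1, 4), (1, 5)])
Fold: move[1]->R => URUURURU (positions: [(0, 0), (0, 1), (1, 1), (1, 2), (1, 3), (2, 3), (2, 4), (3, 4), (3, 5)])
Fold: move[6]->L => URUURULU (positions: [(0, 0), (0, 1), (1, 1), (1, 2), (1, 3), (2, 3), (2, 4), (1, 4), (1, 5)])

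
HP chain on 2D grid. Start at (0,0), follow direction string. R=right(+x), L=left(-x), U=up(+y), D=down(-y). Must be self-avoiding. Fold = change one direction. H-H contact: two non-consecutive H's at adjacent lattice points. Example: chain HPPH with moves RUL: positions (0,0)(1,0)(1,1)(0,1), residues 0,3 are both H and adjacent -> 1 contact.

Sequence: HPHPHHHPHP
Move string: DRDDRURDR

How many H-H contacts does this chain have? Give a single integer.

Answer: 1

Derivation:
Positions: [(0, 0), (0, -1), (1, -1), (1, -2), (1, -3), (2, -3), (2, -2), (3, -2), (3, -3), (4, -3)]
H-H contact: residue 5 @(2,-3) - residue 8 @(3, -3)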